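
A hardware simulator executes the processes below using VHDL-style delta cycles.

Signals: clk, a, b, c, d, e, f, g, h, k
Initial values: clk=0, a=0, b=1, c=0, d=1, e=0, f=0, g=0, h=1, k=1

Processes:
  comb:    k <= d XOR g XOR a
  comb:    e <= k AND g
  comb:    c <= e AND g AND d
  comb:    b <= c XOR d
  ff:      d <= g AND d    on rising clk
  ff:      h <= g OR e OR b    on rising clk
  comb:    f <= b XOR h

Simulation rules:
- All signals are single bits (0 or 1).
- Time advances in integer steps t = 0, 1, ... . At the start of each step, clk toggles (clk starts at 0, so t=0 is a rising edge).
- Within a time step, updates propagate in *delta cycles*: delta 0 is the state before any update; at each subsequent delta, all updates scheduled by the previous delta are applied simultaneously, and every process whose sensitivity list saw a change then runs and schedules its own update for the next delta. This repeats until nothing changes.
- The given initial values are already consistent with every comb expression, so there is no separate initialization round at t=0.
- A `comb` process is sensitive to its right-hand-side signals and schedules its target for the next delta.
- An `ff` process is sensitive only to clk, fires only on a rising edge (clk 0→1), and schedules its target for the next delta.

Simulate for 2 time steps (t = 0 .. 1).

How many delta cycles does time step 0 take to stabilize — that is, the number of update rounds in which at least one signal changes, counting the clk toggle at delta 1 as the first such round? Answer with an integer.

[bits: k,g,b,clk,f,c,a,h,e,d]
t=0: Δ0=1010000101 Δ1=1011000101 Δ2=1011000100 Δ3=0001000100 Δ4=0001100100 | 4Δ
t=1: Δ0=0001100100 Δ1=0000100100 | 1Δ

4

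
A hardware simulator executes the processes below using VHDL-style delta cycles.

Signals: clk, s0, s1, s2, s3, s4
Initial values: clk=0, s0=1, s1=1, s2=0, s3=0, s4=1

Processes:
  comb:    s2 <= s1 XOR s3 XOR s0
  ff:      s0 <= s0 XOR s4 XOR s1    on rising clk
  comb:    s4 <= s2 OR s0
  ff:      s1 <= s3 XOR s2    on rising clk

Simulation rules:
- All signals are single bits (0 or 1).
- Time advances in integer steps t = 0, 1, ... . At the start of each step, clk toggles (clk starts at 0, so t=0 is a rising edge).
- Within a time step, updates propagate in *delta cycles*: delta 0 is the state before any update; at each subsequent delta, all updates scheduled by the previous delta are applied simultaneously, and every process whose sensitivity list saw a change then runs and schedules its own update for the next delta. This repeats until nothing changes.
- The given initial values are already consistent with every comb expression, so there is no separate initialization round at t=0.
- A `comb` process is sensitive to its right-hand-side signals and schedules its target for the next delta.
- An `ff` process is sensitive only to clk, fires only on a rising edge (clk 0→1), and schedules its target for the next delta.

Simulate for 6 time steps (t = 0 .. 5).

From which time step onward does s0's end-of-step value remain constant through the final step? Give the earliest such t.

2

[bits: s2,s4,s3,s1,clk,s0]
t=0: Δ0=010101 Δ1=010111 Δ2=010011 Δ3=110011 | 3Δ
t=1: Δ0=110011 Δ1=110001 | 1Δ
t=2: Δ0=110001 Δ1=110011 Δ2=110110 | 2Δ
t=3: Δ0=110110 Δ1=110100 | 1Δ
t=4: Δ0=110100 Δ1=110110 | 1Δ
t=5: Δ0=110110 Δ1=110100 | 1Δ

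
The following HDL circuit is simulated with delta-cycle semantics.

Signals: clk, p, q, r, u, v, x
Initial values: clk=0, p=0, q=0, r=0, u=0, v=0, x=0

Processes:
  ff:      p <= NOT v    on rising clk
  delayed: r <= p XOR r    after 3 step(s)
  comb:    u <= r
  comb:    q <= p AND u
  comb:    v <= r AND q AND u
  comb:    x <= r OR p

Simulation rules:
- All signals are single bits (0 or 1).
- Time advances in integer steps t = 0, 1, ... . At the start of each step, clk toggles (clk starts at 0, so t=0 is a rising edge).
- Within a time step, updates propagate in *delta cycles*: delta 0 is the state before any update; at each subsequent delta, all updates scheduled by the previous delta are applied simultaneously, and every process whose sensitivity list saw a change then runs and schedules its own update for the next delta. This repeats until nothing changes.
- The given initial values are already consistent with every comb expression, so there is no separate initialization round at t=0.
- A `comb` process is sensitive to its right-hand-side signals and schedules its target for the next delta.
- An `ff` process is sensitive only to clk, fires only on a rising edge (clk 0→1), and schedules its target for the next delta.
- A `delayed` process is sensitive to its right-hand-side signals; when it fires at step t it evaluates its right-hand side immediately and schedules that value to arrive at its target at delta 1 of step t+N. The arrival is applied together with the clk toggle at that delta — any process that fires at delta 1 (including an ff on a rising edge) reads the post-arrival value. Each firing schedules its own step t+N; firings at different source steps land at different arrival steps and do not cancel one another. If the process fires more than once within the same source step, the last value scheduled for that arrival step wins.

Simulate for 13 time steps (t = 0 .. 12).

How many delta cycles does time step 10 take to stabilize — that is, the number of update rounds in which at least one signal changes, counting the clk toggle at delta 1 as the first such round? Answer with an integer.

t0.Δ0 r=0 q=0 clk=0 x=0 v=0 p=0 u=0
t0.Δ1 r=0 q=0 clk=1 x=0 v=0 p=0 u=0
t0.Δ2 r=0 q=0 clk=1 x=0 v=0 p=1 u=0
t0.Δ3 r=0 q=0 clk=1 x=1 v=0 p=1 u=0
t1.Δ0 r=0 q=0 clk=1 x=1 v=0 p=1 u=0
t1.Δ1 r=0 q=0 clk=0 x=1 v=0 p=1 u=0
t2.Δ0 r=0 q=0 clk=0 x=1 v=0 p=1 u=0
t2.Δ1 r=0 q=0 clk=1 x=1 v=0 p=1 u=0
t3.Δ0 r=0 q=0 clk=1 x=1 v=0 p=1 u=0
t3.Δ1 r=1 q=0 clk=0 x=1 v=0 p=1 u=0
t3.Δ2 r=1 q=0 clk=0 x=1 v=0 p=1 u=1
t3.Δ3 r=1 q=1 clk=0 x=1 v=0 p=1 u=1
t3.Δ4 r=1 q=1 clk=0 x=1 v=1 p=1 u=1
t4.Δ0 r=1 q=1 clk=0 x=1 v=1 p=1 u=1
t4.Δ1 r=1 q=1 clk=1 x=1 v=1 p=1 u=1
t4.Δ2 r=1 q=1 clk=1 x=1 v=1 p=0 u=1
t4.Δ3 r=1 q=0 clk=1 x=1 v=1 p=0 u=1
t4.Δ4 r=1 q=0 clk=1 x=1 v=0 p=0 u=1
t5.Δ0 r=1 q=0 clk=1 x=1 v=0 p=0 u=1
t5.Δ1 r=1 q=0 clk=0 x=1 v=0 p=0 u=1
t6.Δ0 r=1 q=0 clk=0 x=1 v=0 p=0 u=1
t6.Δ1 r=0 q=0 clk=1 x=1 v=0 p=0 u=1
t6.Δ2 r=0 q=0 clk=1 x=0 v=0 p=1 u=0
t6.Δ3 r=0 q=0 clk=1 x=1 v=0 p=1 u=0
t7.Δ0 r=0 q=0 clk=1 x=1 v=0 p=1 u=0
t7.Δ1 r=1 q=0 clk=0 x=1 v=0 p=1 u=0
t7.Δ2 r=1 q=0 clk=0 x=1 v=0 p=1 u=1
t7.Δ3 r=1 q=1 clk=0 x=1 v=0 p=1 u=1
t7.Δ4 r=1 q=1 clk=0 x=1 v=1 p=1 u=1
t8.Δ0 r=1 q=1 clk=0 x=1 v=1 p=1 u=1
t8.Δ1 r=1 q=1 clk=1 x=1 v=1 p=1 u=1
t8.Δ2 r=1 q=1 clk=1 x=1 v=1 p=0 u=1
t8.Δ3 r=1 q=0 clk=1 x=1 v=1 p=0 u=1
t8.Δ4 r=1 q=0 clk=1 x=1 v=0 p=0 u=1
t9.Δ0 r=1 q=0 clk=1 x=1 v=0 p=0 u=1
t9.Δ1 r=1 q=0 clk=0 x=1 v=0 p=0 u=1
t10.Δ0 r=1 q=0 clk=0 x=1 v=0 p=0 u=1
t10.Δ1 r=0 q=0 clk=1 x=1 v=0 p=0 u=1
t10.Δ2 r=0 q=0 clk=1 x=0 v=0 p=1 u=0
t10.Δ3 r=0 q=0 clk=1 x=1 v=0 p=1 u=0
t11.Δ0 r=0 q=0 clk=1 x=1 v=0 p=1 u=0
t11.Δ1 r=1 q=0 clk=0 x=1 v=0 p=1 u=0
t11.Δ2 r=1 q=0 clk=0 x=1 v=0 p=1 u=1
t11.Δ3 r=1 q=1 clk=0 x=1 v=0 p=1 u=1
t11.Δ4 r=1 q=1 clk=0 x=1 v=1 p=1 u=1
t12.Δ0 r=1 q=1 clk=0 x=1 v=1 p=1 u=1
t12.Δ1 r=1 q=1 clk=1 x=1 v=1 p=1 u=1
t12.Δ2 r=1 q=1 clk=1 x=1 v=1 p=0 u=1
t12.Δ3 r=1 q=0 clk=1 x=1 v=1 p=0 u=1
t12.Δ4 r=1 q=0 clk=1 x=1 v=0 p=0 u=1

3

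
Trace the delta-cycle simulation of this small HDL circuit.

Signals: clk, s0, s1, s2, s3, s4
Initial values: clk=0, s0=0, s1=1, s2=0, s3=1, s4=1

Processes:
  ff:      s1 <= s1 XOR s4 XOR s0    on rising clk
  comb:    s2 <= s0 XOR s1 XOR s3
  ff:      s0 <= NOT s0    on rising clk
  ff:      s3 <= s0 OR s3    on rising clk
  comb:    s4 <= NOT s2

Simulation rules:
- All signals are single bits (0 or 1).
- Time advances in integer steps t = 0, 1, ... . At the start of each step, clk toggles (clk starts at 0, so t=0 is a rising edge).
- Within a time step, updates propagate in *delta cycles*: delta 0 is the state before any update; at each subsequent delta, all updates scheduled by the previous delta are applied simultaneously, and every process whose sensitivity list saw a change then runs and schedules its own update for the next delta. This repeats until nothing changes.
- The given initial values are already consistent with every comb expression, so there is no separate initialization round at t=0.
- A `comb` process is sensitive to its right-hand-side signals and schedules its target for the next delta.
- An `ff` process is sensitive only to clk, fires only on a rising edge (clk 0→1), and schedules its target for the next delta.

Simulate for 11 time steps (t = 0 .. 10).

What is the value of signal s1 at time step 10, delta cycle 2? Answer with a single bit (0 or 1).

t0.Δ0 s3=1 s0=0 s4=1 clk=0 s1=1 s2=0
t0.Δ1 s3=1 s0=0 s4=1 clk=1 s1=1 s2=0
t0.Δ2 s3=1 s0=1 s4=1 clk=1 s1=0 s2=0
t1.Δ0 s3=1 s0=1 s4=1 clk=1 s1=0 s2=0
t1.Δ1 s3=1 s0=1 s4=1 clk=0 s1=0 s2=0
t2.Δ0 s3=1 s0=1 s4=1 clk=0 s1=0 s2=0
t2.Δ1 s3=1 s0=1 s4=1 clk=1 s1=0 s2=0
t2.Δ2 s3=1 s0=0 s4=1 clk=1 s1=0 s2=0
t2.Δ3 s3=1 s0=0 s4=1 clk=1 s1=0 s2=1
t2.Δ4 s3=1 s0=0 s4=0 clk=1 s1=0 s2=1
t3.Δ0 s3=1 s0=0 s4=0 clk=1 s1=0 s2=1
t3.Δ1 s3=1 s0=0 s4=0 clk=0 s1=0 s2=1
t4.Δ0 s3=1 s0=0 s4=0 clk=0 s1=0 s2=1
t4.Δ1 s3=1 s0=0 s4=0 clk=1 s1=0 s2=1
t4.Δ2 s3=1 s0=1 s4=0 clk=1 s1=0 s2=1
t4.Δ3 s3=1 s0=1 s4=0 clk=1 s1=0 s2=0
t4.Δ4 s3=1 s0=1 s4=1 clk=1 s1=0 s2=0
t5.Δ0 s3=1 s0=1 s4=1 clk=1 s1=0 s2=0
t5.Δ1 s3=1 s0=1 s4=1 clk=0 s1=0 s2=0
t6.Δ0 s3=1 s0=1 s4=1 clk=0 s1=0 s2=0
t6.Δ1 s3=1 s0=1 s4=1 clk=1 s1=0 s2=0
t6.Δ2 s3=1 s0=0 s4=1 clk=1 s1=0 s2=0
t6.Δ3 s3=1 s0=0 s4=1 clk=1 s1=0 s2=1
t6.Δ4 s3=1 s0=0 s4=0 clk=1 s1=0 s2=1
t7.Δ0 s3=1 s0=0 s4=0 clk=1 s1=0 s2=1
t7.Δ1 s3=1 s0=0 s4=0 clk=0 s1=0 s2=1
t8.Δ0 s3=1 s0=0 s4=0 clk=0 s1=0 s2=1
t8.Δ1 s3=1 s0=0 s4=0 clk=1 s1=0 s2=1
t8.Δ2 s3=1 s0=1 s4=0 clk=1 s1=0 s2=1
t8.Δ3 s3=1 s0=1 s4=0 clk=1 s1=0 s2=0
t8.Δ4 s3=1 s0=1 s4=1 clk=1 s1=0 s2=0
t9.Δ0 s3=1 s0=1 s4=1 clk=1 s1=0 s2=0
t9.Δ1 s3=1 s0=1 s4=1 clk=0 s1=0 s2=0
t10.Δ0 s3=1 s0=1 s4=1 clk=0 s1=0 s2=0
t10.Δ1 s3=1 s0=1 s4=1 clk=1 s1=0 s2=0
t10.Δ2 s3=1 s0=0 s4=1 clk=1 s1=0 s2=0
t10.Δ3 s3=1 s0=0 s4=1 clk=1 s1=0 s2=1
t10.Δ4 s3=1 s0=0 s4=0 clk=1 s1=0 s2=1

0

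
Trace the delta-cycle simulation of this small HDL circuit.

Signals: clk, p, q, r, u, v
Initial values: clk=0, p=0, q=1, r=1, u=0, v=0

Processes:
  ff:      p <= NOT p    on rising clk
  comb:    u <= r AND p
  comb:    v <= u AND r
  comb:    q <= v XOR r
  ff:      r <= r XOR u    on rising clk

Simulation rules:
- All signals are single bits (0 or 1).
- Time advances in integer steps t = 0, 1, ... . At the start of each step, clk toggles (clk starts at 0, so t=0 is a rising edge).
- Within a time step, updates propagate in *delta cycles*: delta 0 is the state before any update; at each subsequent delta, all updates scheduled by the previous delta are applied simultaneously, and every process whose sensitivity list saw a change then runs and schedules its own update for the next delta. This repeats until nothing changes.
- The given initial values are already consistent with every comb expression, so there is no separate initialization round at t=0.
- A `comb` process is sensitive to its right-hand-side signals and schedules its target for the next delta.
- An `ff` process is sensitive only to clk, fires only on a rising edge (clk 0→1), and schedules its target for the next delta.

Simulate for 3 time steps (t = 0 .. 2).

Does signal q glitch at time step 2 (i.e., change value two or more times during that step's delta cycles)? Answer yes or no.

yes

t=0 Δ0: u=0 p=0 q=1 r=1 clk=0 v=0
  Δ1: clk:0→1
  Δ2: p:0→1
  Δ3: u:0→1
  Δ4: v:0→1
  Δ5: q:1→0
  (5Δ to stable)
t=1 Δ0: u=1 p=1 q=0 r=1 clk=1 v=1
  Δ1: clk:1→0
  (1Δ to stable)
t=2 Δ0: u=1 p=1 q=0 r=1 clk=0 v=1
  Δ1: clk:0→1
  Δ2: p:1→0, r:1→0
  Δ3: u:1→0, q:0→1, v:1→0
  Δ4: q:1→0
  (4Δ to stable)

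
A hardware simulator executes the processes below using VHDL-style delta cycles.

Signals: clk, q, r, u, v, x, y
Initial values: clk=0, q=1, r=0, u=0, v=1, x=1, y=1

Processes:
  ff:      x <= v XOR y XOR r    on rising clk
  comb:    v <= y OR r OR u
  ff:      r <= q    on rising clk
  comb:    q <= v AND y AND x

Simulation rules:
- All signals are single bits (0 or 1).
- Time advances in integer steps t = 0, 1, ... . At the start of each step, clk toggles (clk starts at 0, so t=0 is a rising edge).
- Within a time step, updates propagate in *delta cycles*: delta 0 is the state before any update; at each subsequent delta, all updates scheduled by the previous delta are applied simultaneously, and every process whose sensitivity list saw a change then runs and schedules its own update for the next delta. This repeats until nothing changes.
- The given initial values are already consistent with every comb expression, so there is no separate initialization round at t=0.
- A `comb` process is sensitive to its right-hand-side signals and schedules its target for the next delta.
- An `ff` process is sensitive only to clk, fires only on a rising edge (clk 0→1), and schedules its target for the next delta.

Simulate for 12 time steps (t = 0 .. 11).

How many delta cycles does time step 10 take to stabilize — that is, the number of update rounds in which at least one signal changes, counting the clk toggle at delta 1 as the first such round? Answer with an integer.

3

[bits: r,q,y,u,x,clk,v]
t=0: Δ0=0110101 Δ1=0110111 Δ2=1110011 Δ3=1010011 | 3Δ
t=1: Δ0=1010011 Δ1=1010001 | 1Δ
t=2: Δ0=1010001 Δ1=1010011 Δ2=0010111 Δ3=0110111 | 3Δ
t=3: Δ0=0110111 Δ1=0110101 | 1Δ
t=4: Δ0=0110101 Δ1=0110111 Δ2=1110011 Δ3=1010011 | 3Δ
t=5: Δ0=1010011 Δ1=1010001 | 1Δ
t=6: Δ0=1010001 Δ1=1010011 Δ2=0010111 Δ3=0110111 | 3Δ
t=7: Δ0=0110111 Δ1=0110101 | 1Δ
t=8: Δ0=0110101 Δ1=0110111 Δ2=1110011 Δ3=1010011 | 3Δ
t=9: Δ0=1010011 Δ1=1010001 | 1Δ
t=10: Δ0=1010001 Δ1=1010011 Δ2=0010111 Δ3=0110111 | 3Δ
t=11: Δ0=0110111 Δ1=0110101 | 1Δ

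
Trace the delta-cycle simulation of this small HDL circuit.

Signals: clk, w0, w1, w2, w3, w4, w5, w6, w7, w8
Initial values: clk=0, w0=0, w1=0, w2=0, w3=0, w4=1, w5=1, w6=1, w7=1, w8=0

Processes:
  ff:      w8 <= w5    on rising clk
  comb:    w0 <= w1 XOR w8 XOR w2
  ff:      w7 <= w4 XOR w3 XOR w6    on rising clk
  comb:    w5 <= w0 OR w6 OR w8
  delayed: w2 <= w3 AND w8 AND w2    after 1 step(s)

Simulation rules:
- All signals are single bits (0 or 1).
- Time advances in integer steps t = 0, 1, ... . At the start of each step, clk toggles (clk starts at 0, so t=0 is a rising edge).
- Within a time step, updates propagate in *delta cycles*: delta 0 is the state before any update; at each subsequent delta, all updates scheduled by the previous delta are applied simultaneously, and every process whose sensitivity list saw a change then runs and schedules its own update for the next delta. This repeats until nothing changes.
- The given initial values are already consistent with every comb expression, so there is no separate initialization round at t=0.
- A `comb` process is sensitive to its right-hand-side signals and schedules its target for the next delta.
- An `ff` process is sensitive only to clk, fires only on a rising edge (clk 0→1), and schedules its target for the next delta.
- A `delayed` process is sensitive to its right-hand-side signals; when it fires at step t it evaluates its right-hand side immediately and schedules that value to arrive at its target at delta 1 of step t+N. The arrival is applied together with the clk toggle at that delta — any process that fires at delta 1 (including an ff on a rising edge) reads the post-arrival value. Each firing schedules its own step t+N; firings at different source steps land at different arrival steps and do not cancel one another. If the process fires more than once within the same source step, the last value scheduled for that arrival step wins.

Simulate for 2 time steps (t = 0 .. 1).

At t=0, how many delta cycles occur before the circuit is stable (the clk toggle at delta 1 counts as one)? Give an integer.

3

t0.Δ0 clk=0 w0=0 w2=0 w6=1 w1=0 w4=1 w5=1 w3=0 w7=1 w8=0
t0.Δ1 clk=1 w0=0 w2=0 w6=1 w1=0 w4=1 w5=1 w3=0 w7=1 w8=0
t0.Δ2 clk=1 w0=0 w2=0 w6=1 w1=0 w4=1 w5=1 w3=0 w7=0 w8=1
t0.Δ3 clk=1 w0=1 w2=0 w6=1 w1=0 w4=1 w5=1 w3=0 w7=0 w8=1
t1.Δ0 clk=1 w0=1 w2=0 w6=1 w1=0 w4=1 w5=1 w3=0 w7=0 w8=1
t1.Δ1 clk=0 w0=1 w2=0 w6=1 w1=0 w4=1 w5=1 w3=0 w7=0 w8=1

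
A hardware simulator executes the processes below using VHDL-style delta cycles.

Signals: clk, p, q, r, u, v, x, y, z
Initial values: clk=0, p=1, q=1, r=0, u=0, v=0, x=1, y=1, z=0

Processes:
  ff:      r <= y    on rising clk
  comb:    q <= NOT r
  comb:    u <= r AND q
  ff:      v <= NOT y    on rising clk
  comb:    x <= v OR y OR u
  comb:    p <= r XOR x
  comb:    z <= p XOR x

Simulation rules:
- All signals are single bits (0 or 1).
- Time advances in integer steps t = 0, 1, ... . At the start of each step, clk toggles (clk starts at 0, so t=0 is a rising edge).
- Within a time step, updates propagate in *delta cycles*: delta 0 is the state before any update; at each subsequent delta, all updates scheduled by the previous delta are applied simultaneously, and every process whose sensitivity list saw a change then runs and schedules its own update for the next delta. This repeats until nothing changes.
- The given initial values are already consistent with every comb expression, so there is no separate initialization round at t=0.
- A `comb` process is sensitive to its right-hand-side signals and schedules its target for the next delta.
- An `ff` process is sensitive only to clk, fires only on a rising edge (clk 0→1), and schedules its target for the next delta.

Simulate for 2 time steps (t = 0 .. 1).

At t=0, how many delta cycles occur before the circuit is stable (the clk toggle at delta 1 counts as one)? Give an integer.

[bits: u,v,z,q,y,clk,r,p,x]
t=0: Δ0=000110011 Δ1=000111011 Δ2=000111111 Δ3=100011101 Δ4=001011101 | 4Δ
t=1: Δ0=001011101 Δ1=001010101 | 1Δ

4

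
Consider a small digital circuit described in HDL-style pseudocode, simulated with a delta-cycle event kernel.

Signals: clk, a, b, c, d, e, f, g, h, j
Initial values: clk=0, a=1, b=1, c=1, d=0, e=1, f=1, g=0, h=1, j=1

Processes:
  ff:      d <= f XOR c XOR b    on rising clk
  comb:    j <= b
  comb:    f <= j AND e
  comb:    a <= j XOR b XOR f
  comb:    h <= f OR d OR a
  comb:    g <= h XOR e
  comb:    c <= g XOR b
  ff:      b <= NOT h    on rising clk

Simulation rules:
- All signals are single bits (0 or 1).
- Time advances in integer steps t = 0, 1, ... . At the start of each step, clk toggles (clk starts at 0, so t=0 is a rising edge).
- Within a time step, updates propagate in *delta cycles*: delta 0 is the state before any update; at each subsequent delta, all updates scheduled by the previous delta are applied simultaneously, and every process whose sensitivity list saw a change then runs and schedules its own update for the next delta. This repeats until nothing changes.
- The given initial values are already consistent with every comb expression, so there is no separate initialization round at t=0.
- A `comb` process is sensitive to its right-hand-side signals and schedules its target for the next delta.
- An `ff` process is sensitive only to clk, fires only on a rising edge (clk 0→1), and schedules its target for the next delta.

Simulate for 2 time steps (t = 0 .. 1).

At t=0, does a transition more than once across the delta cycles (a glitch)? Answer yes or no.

yes

t0.Δ0 d=0 f=1 h=1 clk=0 e=1 j=1 c=1 a=1 b=1 g=0
t0.Δ1 d=0 f=1 h=1 clk=1 e=1 j=1 c=1 a=1 b=1 g=0
t0.Δ2 d=1 f=1 h=1 clk=1 e=1 j=1 c=1 a=1 b=0 g=0
t0.Δ3 d=1 f=1 h=1 clk=1 e=1 j=0 c=0 a=0 b=0 g=0
t0.Δ4 d=1 f=0 h=1 clk=1 e=1 j=0 c=0 a=1 b=0 g=0
t0.Δ5 d=1 f=0 h=1 clk=1 e=1 j=0 c=0 a=0 b=0 g=0
t1.Δ0 d=1 f=0 h=1 clk=1 e=1 j=0 c=0 a=0 b=0 g=0
t1.Δ1 d=1 f=0 h=1 clk=0 e=1 j=0 c=0 a=0 b=0 g=0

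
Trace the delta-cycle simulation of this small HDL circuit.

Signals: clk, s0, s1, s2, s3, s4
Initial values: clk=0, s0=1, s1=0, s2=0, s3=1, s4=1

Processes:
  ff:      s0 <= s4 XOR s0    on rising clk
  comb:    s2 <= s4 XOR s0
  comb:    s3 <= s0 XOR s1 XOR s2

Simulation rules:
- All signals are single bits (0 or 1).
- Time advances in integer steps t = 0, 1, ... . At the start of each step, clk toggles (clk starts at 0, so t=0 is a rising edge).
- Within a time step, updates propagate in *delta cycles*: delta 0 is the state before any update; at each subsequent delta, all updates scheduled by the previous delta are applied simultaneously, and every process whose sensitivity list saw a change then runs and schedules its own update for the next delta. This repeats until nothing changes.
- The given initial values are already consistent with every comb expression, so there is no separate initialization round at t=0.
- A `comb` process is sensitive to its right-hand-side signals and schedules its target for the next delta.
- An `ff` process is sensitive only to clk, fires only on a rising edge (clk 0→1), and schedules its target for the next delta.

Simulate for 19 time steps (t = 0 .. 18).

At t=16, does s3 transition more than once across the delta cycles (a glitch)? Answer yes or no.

[bits: s2,clk,s4,s3,s1,s0]
t=0: Δ0=001101 Δ1=011101 Δ2=011100 Δ3=111000 Δ4=111100 | 4Δ
t=1: Δ0=111100 Δ1=101100 | 1Δ
t=2: Δ0=101100 Δ1=111100 Δ2=111101 Δ3=011001 Δ4=011101 | 4Δ
t=3: Δ0=011101 Δ1=001101 | 1Δ
t=4: Δ0=001101 Δ1=011101 Δ2=011100 Δ3=111000 Δ4=111100 | 4Δ
t=5: Δ0=111100 Δ1=101100 | 1Δ
t=6: Δ0=101100 Δ1=111100 Δ2=111101 Δ3=011001 Δ4=011101 | 4Δ
t=7: Δ0=011101 Δ1=001101 | 1Δ
t=8: Δ0=001101 Δ1=011101 Δ2=011100 Δ3=111000 Δ4=111100 | 4Δ
t=9: Δ0=111100 Δ1=101100 | 1Δ
t=10: Δ0=101100 Δ1=111100 Δ2=111101 Δ3=011001 Δ4=011101 | 4Δ
t=11: Δ0=011101 Δ1=001101 | 1Δ
t=12: Δ0=001101 Δ1=011101 Δ2=011100 Δ3=111000 Δ4=111100 | 4Δ
t=13: Δ0=111100 Δ1=101100 | 1Δ
t=14: Δ0=101100 Δ1=111100 Δ2=111101 Δ3=011001 Δ4=011101 | 4Δ
t=15: Δ0=011101 Δ1=001101 | 1Δ
t=16: Δ0=001101 Δ1=011101 Δ2=011100 Δ3=111000 Δ4=111100 | 4Δ
t=17: Δ0=111100 Δ1=101100 | 1Δ
t=18: Δ0=101100 Δ1=111100 Δ2=111101 Δ3=011001 Δ4=011101 | 4Δ

yes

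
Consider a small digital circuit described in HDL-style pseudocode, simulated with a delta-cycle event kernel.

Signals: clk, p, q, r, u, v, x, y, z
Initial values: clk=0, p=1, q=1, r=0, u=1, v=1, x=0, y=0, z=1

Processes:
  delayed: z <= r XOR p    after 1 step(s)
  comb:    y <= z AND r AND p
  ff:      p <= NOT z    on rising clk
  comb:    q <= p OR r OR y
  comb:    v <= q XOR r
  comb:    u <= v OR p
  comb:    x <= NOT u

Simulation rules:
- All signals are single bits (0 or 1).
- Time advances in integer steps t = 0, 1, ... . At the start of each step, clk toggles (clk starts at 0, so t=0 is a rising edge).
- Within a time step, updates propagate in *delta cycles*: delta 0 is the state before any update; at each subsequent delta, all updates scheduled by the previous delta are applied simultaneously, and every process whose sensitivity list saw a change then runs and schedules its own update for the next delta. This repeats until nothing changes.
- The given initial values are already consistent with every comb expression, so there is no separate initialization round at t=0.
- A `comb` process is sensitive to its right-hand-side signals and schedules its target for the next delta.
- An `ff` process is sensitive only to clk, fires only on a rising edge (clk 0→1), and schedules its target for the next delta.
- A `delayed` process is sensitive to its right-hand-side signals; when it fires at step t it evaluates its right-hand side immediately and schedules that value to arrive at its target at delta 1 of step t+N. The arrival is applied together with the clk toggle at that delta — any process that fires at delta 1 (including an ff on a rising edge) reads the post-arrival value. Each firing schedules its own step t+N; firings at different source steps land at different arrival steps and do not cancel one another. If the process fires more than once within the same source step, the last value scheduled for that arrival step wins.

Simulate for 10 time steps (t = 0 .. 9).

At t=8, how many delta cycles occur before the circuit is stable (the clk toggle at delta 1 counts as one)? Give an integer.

6

[bits: q,p,r,z,clk,y,v,u,x]
t=0: Δ0=110100110 Δ1=110110110 Δ2=100110110 Δ3=000110110 Δ4=000110010 Δ5=000110000 Δ6=000110001 | 6Δ
t=1: Δ0=000110001 Δ1=000000001 | 1Δ
t=2: Δ0=000000001 Δ1=000010001 Δ2=010010001 Δ3=110010011 Δ4=110010110 | 4Δ
t=3: Δ0=110010110 Δ1=110100110 | 1Δ
t=4: Δ0=110100110 Δ1=110110110 Δ2=100110110 Δ3=000110110 Δ4=000110010 Δ5=000110000 Δ6=000110001 | 6Δ
t=5: Δ0=000110001 Δ1=000000001 | 1Δ
t=6: Δ0=000000001 Δ1=000010001 Δ2=010010001 Δ3=110010011 Δ4=110010110 | 4Δ
t=7: Δ0=110010110 Δ1=110100110 | 1Δ
t=8: Δ0=110100110 Δ1=110110110 Δ2=100110110 Δ3=000110110 Δ4=000110010 Δ5=000110000 Δ6=000110001 | 6Δ
t=9: Δ0=000110001 Δ1=000000001 | 1Δ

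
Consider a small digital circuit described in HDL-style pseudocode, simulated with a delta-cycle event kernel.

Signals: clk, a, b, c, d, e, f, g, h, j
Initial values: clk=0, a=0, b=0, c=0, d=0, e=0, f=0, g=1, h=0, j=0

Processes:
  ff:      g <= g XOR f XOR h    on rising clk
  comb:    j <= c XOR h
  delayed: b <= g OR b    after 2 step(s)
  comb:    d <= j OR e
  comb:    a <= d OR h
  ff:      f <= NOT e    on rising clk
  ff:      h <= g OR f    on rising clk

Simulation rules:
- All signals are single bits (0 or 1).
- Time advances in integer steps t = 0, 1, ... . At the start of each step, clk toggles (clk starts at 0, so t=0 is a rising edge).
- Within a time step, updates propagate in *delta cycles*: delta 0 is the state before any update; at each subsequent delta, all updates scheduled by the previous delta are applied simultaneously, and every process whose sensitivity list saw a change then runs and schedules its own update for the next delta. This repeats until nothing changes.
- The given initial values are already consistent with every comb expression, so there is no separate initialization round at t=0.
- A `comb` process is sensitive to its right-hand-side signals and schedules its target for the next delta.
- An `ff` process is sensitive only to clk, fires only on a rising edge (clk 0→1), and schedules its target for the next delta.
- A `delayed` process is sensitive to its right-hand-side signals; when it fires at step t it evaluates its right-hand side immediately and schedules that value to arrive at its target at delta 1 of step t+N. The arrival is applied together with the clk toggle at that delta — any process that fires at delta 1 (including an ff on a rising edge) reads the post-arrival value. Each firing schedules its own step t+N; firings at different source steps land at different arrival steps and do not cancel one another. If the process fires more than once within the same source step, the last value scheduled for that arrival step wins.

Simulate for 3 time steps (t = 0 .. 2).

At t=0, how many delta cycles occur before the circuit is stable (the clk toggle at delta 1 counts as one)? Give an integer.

4

t0.Δ0 a=0 b=0 d=0 h=0 f=0 clk=0 j=0 c=0 g=1 e=0
t0.Δ1 a=0 b=0 d=0 h=0 f=0 clk=1 j=0 c=0 g=1 e=0
t0.Δ2 a=0 b=0 d=0 h=1 f=1 clk=1 j=0 c=0 g=1 e=0
t0.Δ3 a=1 b=0 d=0 h=1 f=1 clk=1 j=1 c=0 g=1 e=0
t0.Δ4 a=1 b=0 d=1 h=1 f=1 clk=1 j=1 c=0 g=1 e=0
t1.Δ0 a=1 b=0 d=1 h=1 f=1 clk=1 j=1 c=0 g=1 e=0
t1.Δ1 a=1 b=0 d=1 h=1 f=1 clk=0 j=1 c=0 g=1 e=0
t2.Δ0 a=1 b=0 d=1 h=1 f=1 clk=0 j=1 c=0 g=1 e=0
t2.Δ1 a=1 b=0 d=1 h=1 f=1 clk=1 j=1 c=0 g=1 e=0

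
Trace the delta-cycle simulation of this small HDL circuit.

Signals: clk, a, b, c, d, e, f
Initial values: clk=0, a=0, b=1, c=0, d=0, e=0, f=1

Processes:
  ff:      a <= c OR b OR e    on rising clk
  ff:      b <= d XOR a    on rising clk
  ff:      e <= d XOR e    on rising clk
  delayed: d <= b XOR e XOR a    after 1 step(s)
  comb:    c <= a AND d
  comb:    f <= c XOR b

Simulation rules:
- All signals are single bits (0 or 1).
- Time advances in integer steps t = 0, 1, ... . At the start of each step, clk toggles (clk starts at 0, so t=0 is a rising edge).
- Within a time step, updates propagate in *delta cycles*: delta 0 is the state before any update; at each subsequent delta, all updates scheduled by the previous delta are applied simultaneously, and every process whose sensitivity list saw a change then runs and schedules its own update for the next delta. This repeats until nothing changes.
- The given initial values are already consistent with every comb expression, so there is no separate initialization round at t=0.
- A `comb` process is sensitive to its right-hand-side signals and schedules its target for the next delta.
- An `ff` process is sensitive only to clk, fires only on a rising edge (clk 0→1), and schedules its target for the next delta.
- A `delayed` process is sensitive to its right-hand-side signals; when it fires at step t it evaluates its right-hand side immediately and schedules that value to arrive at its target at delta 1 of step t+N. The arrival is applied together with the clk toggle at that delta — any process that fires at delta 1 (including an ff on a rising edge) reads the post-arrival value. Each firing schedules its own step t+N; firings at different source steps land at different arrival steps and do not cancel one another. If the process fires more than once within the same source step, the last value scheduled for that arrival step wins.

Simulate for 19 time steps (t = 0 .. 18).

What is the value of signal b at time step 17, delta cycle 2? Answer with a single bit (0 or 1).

t=0 Δ0: a=0 c=0 f=1 e=0 b=1 d=0 clk=0
  Δ1: clk:0→1
  Δ2: a:0→1, b:1→0
  Δ3: f:1→0
  (3Δ to stable)
t=1 Δ0: a=1 c=0 f=0 e=0 b=0 d=0 clk=1
  Δ1: d:0→1, clk:1→0
  Δ2: c:0→1
  Δ3: f:0→1
  (3Δ to stable)
t=2 Δ0: a=1 c=1 f=1 e=0 b=0 d=1 clk=0
  Δ1: clk:0→1
  Δ2: e:0→1
  (2Δ to stable)
t=3 Δ0: a=1 c=1 f=1 e=1 b=0 d=1 clk=1
  Δ1: d:1→0, clk:1→0
  Δ2: c:1→0
  Δ3: f:1→0
  (3Δ to stable)
t=4 Δ0: a=1 c=0 f=0 e=1 b=0 d=0 clk=0
  Δ1: clk:0→1
  Δ2: b:0→1
  Δ3: f:0→1
  (3Δ to stable)
t=5 Δ0: a=1 c=0 f=1 e=1 b=1 d=0 clk=1
  Δ1: d:0→1, clk:1→0
  Δ2: c:0→1
  Δ3: f:1→0
  (3Δ to stable)
t=6 Δ0: a=1 c=1 f=0 e=1 b=1 d=1 clk=0
  Δ1: clk:0→1
  Δ2: e:1→0, b:1→0
  Δ3: f:0→1
  (3Δ to stable)
t=7 Δ0: a=1 c=1 f=1 e=0 b=0 d=1 clk=1
  Δ1: clk:1→0
  (1Δ to stable)
t=8 Δ0: a=1 c=1 f=1 e=0 b=0 d=1 clk=0
  Δ1: clk:0→1
  Δ2: e:0→1
  (2Δ to stable)
t=9 Δ0: a=1 c=1 f=1 e=1 b=0 d=1 clk=1
  Δ1: d:1→0, clk:1→0
  Δ2: c:1→0
  Δ3: f:1→0
  (3Δ to stable)
t=10 Δ0: a=1 c=0 f=0 e=1 b=0 d=0 clk=0
  Δ1: clk:0→1
  Δ2: b:0→1
  Δ3: f:0→1
  (3Δ to stable)
t=11 Δ0: a=1 c=0 f=1 e=1 b=1 d=0 clk=1
  Δ1: d:0→1, clk:1→0
  Δ2: c:0→1
  Δ3: f:1→0
  (3Δ to stable)
t=12 Δ0: a=1 c=1 f=0 e=1 b=1 d=1 clk=0
  Δ1: clk:0→1
  Δ2: e:1→0, b:1→0
  Δ3: f:0→1
  (3Δ to stable)
t=13 Δ0: a=1 c=1 f=1 e=0 b=0 d=1 clk=1
  Δ1: clk:1→0
  (1Δ to stable)
t=14 Δ0: a=1 c=1 f=1 e=0 b=0 d=1 clk=0
  Δ1: clk:0→1
  Δ2: e:0→1
  (2Δ to stable)
t=15 Δ0: a=1 c=1 f=1 e=1 b=0 d=1 clk=1
  Δ1: d:1→0, clk:1→0
  Δ2: c:1→0
  Δ3: f:1→0
  (3Δ to stable)
t=16 Δ0: a=1 c=0 f=0 e=1 b=0 d=0 clk=0
  Δ1: clk:0→1
  Δ2: b:0→1
  Δ3: f:0→1
  (3Δ to stable)
t=17 Δ0: a=1 c=0 f=1 e=1 b=1 d=0 clk=1
  Δ1: d:0→1, clk:1→0
  Δ2: c:0→1
  Δ3: f:1→0
  (3Δ to stable)
t=18 Δ0: a=1 c=1 f=0 e=1 b=1 d=1 clk=0
  Δ1: clk:0→1
  Δ2: e:1→0, b:1→0
  Δ3: f:0→1
  (3Δ to stable)

1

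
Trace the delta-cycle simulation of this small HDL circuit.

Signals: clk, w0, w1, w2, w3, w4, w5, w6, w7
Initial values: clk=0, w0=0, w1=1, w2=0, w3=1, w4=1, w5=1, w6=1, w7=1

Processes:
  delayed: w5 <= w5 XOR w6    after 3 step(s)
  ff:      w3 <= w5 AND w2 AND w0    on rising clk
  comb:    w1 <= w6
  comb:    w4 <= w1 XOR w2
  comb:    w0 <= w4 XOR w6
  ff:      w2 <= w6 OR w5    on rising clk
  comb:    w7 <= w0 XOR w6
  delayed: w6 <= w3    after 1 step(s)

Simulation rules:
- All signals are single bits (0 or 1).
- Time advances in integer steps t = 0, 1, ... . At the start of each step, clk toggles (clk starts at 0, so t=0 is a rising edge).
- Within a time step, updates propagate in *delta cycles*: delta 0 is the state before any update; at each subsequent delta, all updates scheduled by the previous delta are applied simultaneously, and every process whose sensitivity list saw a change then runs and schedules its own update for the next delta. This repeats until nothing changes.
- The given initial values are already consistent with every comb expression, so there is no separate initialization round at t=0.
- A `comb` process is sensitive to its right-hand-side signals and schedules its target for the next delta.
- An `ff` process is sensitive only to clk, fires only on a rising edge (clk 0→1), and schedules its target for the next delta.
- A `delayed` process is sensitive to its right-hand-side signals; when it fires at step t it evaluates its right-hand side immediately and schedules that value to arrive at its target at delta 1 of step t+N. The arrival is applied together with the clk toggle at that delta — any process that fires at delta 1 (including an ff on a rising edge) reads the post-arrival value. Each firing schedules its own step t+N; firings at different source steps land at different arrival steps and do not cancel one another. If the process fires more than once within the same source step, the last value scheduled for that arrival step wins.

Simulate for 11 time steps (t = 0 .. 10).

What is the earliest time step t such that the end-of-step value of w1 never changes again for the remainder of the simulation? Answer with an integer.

7

t=0 Δ0: w1=1 w2=0 w0=0 w7=1 w3=1 w6=1 w4=1 clk=0 w5=1
  Δ1: clk:0→1
  Δ2: w2:0→1, w3:1→0
  Δ3: w4:1→0
  Δ4: w0:0→1
  Δ5: w7:1→0
  (5Δ to stable)
t=1 Δ0: w1=1 w2=1 w0=1 w7=0 w3=0 w6=1 w4=0 clk=1 w5=1
  Δ1: w6:1→0, clk:1→0
  Δ2: w1:1→0, w0:1→0, w7:0→1
  Δ3: w7:1→0, w4:0→1
  Δ4: w0:0→1
  Δ5: w7:0→1
  (5Δ to stable)
t=2 Δ0: w1=0 w2=1 w0=1 w7=1 w3=0 w6=0 w4=1 clk=0 w5=1
  Δ1: clk:0→1
  Δ2: w3:0→1
  (2Δ to stable)
t=3 Δ0: w1=0 w2=1 w0=1 w7=1 w3=1 w6=0 w4=1 clk=1 w5=1
  Δ1: w6:0→1, clk:1→0
  Δ2: w1:0→1, w0:1→0, w7:1→0
  Δ3: w7:0→1, w4:1→0
  Δ4: w0:0→1
  Δ5: w7:1→0
  (5Δ to stable)
t=4 Δ0: w1=1 w2=1 w0=1 w7=0 w3=1 w6=1 w4=0 clk=0 w5=1
  Δ1: clk:0→1
  (1Δ to stable)
t=5 Δ0: w1=1 w2=1 w0=1 w7=0 w3=1 w6=1 w4=0 clk=1 w5=1
  Δ1: clk:1→0
  (1Δ to stable)
t=6 Δ0: w1=1 w2=1 w0=1 w7=0 w3=1 w6=1 w4=0 clk=0 w5=1
  Δ1: clk:0→1, w5:1→0
  Δ2: w3:1→0
  (2Δ to stable)
t=7 Δ0: w1=1 w2=1 w0=1 w7=0 w3=0 w6=1 w4=0 clk=1 w5=0
  Δ1: w6:1→0, clk:1→0
  Δ2: w1:1→0, w0:1→0, w7:0→1
  Δ3: w7:1→0, w4:0→1
  Δ4: w0:0→1
  Δ5: w7:0→1
  (5Δ to stable)
t=8 Δ0: w1=0 w2=1 w0=1 w7=1 w3=0 w6=0 w4=1 clk=0 w5=0
  Δ1: clk:0→1
  Δ2: w2:1→0
  Δ3: w4:1→0
  Δ4: w0:1→0
  Δ5: w7:1→0
  (5Δ to stable)
t=9 Δ0: w1=0 w2=0 w0=0 w7=0 w3=0 w6=0 w4=0 clk=1 w5=0
  Δ1: clk:1→0, w5:0→1
  (1Δ to stable)
t=10 Δ0: w1=0 w2=0 w0=0 w7=0 w3=0 w6=0 w4=0 clk=0 w5=1
  Δ1: clk:0→1, w5:1→0
  (1Δ to stable)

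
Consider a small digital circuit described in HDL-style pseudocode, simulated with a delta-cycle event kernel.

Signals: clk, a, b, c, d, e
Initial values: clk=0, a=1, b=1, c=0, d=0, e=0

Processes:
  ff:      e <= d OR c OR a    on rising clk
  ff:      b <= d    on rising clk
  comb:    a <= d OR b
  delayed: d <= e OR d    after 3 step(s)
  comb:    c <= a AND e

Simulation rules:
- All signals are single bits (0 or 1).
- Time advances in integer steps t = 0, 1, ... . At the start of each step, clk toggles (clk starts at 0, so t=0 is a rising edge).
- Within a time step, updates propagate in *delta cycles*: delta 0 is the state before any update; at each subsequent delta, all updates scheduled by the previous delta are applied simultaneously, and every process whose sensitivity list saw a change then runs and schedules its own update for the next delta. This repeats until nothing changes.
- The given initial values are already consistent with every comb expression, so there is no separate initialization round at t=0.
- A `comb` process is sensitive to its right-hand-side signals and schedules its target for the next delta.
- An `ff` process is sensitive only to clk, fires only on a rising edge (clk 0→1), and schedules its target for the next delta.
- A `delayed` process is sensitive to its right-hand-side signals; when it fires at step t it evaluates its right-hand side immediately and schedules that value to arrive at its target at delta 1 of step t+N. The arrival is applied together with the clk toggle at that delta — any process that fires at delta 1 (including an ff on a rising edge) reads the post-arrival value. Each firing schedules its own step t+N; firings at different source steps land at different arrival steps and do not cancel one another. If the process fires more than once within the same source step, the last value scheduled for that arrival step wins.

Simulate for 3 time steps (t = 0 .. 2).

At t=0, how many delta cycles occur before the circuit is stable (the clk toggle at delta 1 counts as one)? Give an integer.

[bits: b,clk,a,c,d,e]
t=0: Δ0=101000 Δ1=111000 Δ2=011001 Δ3=010101 Δ4=010001 | 4Δ
t=1: Δ0=010001 Δ1=000001 | 1Δ
t=2: Δ0=000001 Δ1=010001 Δ2=010000 | 2Δ

4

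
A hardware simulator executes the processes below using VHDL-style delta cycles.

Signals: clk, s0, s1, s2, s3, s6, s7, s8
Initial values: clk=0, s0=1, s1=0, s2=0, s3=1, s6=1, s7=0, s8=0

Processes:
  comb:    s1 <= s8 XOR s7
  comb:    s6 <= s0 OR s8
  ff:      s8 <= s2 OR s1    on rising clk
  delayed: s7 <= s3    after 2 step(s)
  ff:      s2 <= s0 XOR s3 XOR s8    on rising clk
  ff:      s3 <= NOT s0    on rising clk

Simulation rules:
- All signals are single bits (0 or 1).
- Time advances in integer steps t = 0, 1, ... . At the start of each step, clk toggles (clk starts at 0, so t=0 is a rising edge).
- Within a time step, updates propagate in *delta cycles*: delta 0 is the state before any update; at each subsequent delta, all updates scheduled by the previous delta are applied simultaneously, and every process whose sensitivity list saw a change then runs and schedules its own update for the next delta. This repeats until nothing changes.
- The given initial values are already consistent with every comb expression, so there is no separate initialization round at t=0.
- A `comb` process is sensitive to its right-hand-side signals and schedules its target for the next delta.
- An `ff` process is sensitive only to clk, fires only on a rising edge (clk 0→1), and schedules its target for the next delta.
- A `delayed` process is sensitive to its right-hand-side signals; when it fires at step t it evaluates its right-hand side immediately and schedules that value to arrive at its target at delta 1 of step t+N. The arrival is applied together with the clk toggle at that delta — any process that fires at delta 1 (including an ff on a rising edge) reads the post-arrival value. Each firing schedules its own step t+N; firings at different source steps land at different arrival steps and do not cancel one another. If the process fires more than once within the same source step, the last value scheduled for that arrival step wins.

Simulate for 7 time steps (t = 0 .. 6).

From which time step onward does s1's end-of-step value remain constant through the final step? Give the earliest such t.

4

t0.Δ0 clk=0 s2=0 s7=0 s8=0 s0=1 s3=1 s1=0 s6=1
t0.Δ1 clk=1 s2=0 s7=0 s8=0 s0=1 s3=1 s1=0 s6=1
t0.Δ2 clk=1 s2=0 s7=0 s8=0 s0=1 s3=0 s1=0 s6=1
t1.Δ0 clk=1 s2=0 s7=0 s8=0 s0=1 s3=0 s1=0 s6=1
t1.Δ1 clk=0 s2=0 s7=0 s8=0 s0=1 s3=0 s1=0 s6=1
t2.Δ0 clk=0 s2=0 s7=0 s8=0 s0=1 s3=0 s1=0 s6=1
t2.Δ1 clk=1 s2=0 s7=0 s8=0 s0=1 s3=0 s1=0 s6=1
t2.Δ2 clk=1 s2=1 s7=0 s8=0 s0=1 s3=0 s1=0 s6=1
t3.Δ0 clk=1 s2=1 s7=0 s8=0 s0=1 s3=0 s1=0 s6=1
t3.Δ1 clk=0 s2=1 s7=0 s8=0 s0=1 s3=0 s1=0 s6=1
t4.Δ0 clk=0 s2=1 s7=0 s8=0 s0=1 s3=0 s1=0 s6=1
t4.Δ1 clk=1 s2=1 s7=0 s8=0 s0=1 s3=0 s1=0 s6=1
t4.Δ2 clk=1 s2=1 s7=0 s8=1 s0=1 s3=0 s1=0 s6=1
t4.Δ3 clk=1 s2=1 s7=0 s8=1 s0=1 s3=0 s1=1 s6=1
t5.Δ0 clk=1 s2=1 s7=0 s8=1 s0=1 s3=0 s1=1 s6=1
t5.Δ1 clk=0 s2=1 s7=0 s8=1 s0=1 s3=0 s1=1 s6=1
t6.Δ0 clk=0 s2=1 s7=0 s8=1 s0=1 s3=0 s1=1 s6=1
t6.Δ1 clk=1 s2=1 s7=0 s8=1 s0=1 s3=0 s1=1 s6=1
t6.Δ2 clk=1 s2=0 s7=0 s8=1 s0=1 s3=0 s1=1 s6=1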